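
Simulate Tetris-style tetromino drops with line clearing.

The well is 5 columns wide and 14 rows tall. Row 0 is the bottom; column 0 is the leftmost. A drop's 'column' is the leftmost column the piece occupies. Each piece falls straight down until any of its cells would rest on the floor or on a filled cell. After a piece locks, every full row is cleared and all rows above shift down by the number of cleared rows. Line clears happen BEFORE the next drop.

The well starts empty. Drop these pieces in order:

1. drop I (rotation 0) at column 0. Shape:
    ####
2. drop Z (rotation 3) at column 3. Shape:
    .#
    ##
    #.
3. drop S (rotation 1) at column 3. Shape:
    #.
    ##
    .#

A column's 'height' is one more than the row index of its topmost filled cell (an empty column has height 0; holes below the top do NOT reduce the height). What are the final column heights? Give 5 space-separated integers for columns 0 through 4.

Drop 1: I rot0 at col 0 lands with bottom-row=0; cleared 0 line(s) (total 0); column heights now [1 1 1 1 0], max=1
Drop 2: Z rot3 at col 3 lands with bottom-row=1; cleared 0 line(s) (total 0); column heights now [1 1 1 3 4], max=4
Drop 3: S rot1 at col 3 lands with bottom-row=4; cleared 0 line(s) (total 0); column heights now [1 1 1 7 6], max=7

Answer: 1 1 1 7 6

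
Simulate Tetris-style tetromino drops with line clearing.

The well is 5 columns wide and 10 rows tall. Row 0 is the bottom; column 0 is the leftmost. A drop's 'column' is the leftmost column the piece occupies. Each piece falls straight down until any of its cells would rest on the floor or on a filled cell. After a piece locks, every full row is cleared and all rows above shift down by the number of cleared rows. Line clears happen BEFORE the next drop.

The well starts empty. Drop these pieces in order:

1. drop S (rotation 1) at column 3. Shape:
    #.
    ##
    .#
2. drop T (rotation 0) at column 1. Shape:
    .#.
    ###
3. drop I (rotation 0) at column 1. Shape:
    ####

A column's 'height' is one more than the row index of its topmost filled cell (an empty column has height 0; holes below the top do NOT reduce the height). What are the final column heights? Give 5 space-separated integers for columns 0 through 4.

Drop 1: S rot1 at col 3 lands with bottom-row=0; cleared 0 line(s) (total 0); column heights now [0 0 0 3 2], max=3
Drop 2: T rot0 at col 1 lands with bottom-row=3; cleared 0 line(s) (total 0); column heights now [0 4 5 4 2], max=5
Drop 3: I rot0 at col 1 lands with bottom-row=5; cleared 0 line(s) (total 0); column heights now [0 6 6 6 6], max=6

Answer: 0 6 6 6 6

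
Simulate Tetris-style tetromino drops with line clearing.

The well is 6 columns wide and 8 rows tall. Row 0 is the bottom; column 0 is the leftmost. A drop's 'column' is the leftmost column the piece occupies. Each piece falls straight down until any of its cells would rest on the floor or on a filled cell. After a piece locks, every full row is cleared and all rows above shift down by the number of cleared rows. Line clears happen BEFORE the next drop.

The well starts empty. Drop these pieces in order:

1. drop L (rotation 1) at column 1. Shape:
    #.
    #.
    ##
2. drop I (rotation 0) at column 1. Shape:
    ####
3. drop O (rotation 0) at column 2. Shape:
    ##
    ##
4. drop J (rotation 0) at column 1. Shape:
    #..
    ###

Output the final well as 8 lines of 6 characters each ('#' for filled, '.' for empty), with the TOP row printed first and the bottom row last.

Answer: .#....
.###..
..##..
..##..
.####.
.#....
.#....
.##...

Derivation:
Drop 1: L rot1 at col 1 lands with bottom-row=0; cleared 0 line(s) (total 0); column heights now [0 3 1 0 0 0], max=3
Drop 2: I rot0 at col 1 lands with bottom-row=3; cleared 0 line(s) (total 0); column heights now [0 4 4 4 4 0], max=4
Drop 3: O rot0 at col 2 lands with bottom-row=4; cleared 0 line(s) (total 0); column heights now [0 4 6 6 4 0], max=6
Drop 4: J rot0 at col 1 lands with bottom-row=6; cleared 0 line(s) (total 0); column heights now [0 8 7 7 4 0], max=8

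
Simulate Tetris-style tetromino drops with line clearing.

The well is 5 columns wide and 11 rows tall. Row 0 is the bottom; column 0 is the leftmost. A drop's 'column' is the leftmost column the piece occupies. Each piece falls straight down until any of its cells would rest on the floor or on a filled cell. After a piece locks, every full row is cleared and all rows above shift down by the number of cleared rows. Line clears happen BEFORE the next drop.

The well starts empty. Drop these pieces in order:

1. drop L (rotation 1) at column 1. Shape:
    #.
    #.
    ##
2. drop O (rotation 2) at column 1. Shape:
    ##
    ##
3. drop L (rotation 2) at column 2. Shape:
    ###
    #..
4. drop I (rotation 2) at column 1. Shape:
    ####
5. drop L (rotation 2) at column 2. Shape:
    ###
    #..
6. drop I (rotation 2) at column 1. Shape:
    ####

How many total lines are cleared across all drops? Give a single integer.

Drop 1: L rot1 at col 1 lands with bottom-row=0; cleared 0 line(s) (total 0); column heights now [0 3 1 0 0], max=3
Drop 2: O rot2 at col 1 lands with bottom-row=3; cleared 0 line(s) (total 0); column heights now [0 5 5 0 0], max=5
Drop 3: L rot2 at col 2 lands with bottom-row=5; cleared 0 line(s) (total 0); column heights now [0 5 7 7 7], max=7
Drop 4: I rot2 at col 1 lands with bottom-row=7; cleared 0 line(s) (total 0); column heights now [0 8 8 8 8], max=8
Drop 5: L rot2 at col 2 lands with bottom-row=8; cleared 0 line(s) (total 0); column heights now [0 8 10 10 10], max=10
Drop 6: I rot2 at col 1 lands with bottom-row=10; cleared 0 line(s) (total 0); column heights now [0 11 11 11 11], max=11

Answer: 0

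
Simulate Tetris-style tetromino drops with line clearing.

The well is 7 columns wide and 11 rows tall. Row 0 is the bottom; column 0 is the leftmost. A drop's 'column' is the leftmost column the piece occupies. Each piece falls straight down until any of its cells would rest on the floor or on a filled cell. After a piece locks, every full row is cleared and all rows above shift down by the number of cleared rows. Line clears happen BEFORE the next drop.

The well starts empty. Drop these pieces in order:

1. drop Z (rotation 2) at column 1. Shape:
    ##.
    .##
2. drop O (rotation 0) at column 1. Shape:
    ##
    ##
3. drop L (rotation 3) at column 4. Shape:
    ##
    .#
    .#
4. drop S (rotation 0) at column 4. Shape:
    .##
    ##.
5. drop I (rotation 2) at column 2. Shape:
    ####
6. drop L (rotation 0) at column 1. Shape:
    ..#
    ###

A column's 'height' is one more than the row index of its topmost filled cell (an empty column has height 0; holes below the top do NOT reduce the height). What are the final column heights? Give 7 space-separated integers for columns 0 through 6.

Answer: 0 7 7 8 6 6 5

Derivation:
Drop 1: Z rot2 at col 1 lands with bottom-row=0; cleared 0 line(s) (total 0); column heights now [0 2 2 1 0 0 0], max=2
Drop 2: O rot0 at col 1 lands with bottom-row=2; cleared 0 line(s) (total 0); column heights now [0 4 4 1 0 0 0], max=4
Drop 3: L rot3 at col 4 lands with bottom-row=0; cleared 0 line(s) (total 0); column heights now [0 4 4 1 3 3 0], max=4
Drop 4: S rot0 at col 4 lands with bottom-row=3; cleared 0 line(s) (total 0); column heights now [0 4 4 1 4 5 5], max=5
Drop 5: I rot2 at col 2 lands with bottom-row=5; cleared 0 line(s) (total 0); column heights now [0 4 6 6 6 6 5], max=6
Drop 6: L rot0 at col 1 lands with bottom-row=6; cleared 0 line(s) (total 0); column heights now [0 7 7 8 6 6 5], max=8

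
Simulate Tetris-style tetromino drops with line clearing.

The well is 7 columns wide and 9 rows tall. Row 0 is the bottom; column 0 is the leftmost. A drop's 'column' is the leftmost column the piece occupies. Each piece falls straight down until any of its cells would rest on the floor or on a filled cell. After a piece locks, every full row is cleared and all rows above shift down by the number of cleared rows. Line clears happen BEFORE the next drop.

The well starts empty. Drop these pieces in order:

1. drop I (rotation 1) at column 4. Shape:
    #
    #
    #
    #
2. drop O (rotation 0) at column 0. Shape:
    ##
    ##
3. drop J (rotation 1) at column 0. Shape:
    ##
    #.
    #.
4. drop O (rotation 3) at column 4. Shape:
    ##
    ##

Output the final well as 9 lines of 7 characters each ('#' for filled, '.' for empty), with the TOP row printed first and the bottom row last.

Answer: .......
.......
.......
....##.
##..##.
#...#..
#...#..
##..#..
##..#..

Derivation:
Drop 1: I rot1 at col 4 lands with bottom-row=0; cleared 0 line(s) (total 0); column heights now [0 0 0 0 4 0 0], max=4
Drop 2: O rot0 at col 0 lands with bottom-row=0; cleared 0 line(s) (total 0); column heights now [2 2 0 0 4 0 0], max=4
Drop 3: J rot1 at col 0 lands with bottom-row=2; cleared 0 line(s) (total 0); column heights now [5 5 0 0 4 0 0], max=5
Drop 4: O rot3 at col 4 lands with bottom-row=4; cleared 0 line(s) (total 0); column heights now [5 5 0 0 6 6 0], max=6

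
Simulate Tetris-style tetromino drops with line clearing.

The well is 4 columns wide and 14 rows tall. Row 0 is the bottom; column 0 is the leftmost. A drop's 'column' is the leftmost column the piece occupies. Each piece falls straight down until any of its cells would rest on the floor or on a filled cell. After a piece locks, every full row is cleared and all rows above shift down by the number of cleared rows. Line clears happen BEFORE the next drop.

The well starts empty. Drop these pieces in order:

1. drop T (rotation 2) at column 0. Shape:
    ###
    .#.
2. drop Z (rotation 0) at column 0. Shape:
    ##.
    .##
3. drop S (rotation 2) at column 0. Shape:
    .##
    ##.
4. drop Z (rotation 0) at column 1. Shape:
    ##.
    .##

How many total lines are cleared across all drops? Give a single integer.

Drop 1: T rot2 at col 0 lands with bottom-row=0; cleared 0 line(s) (total 0); column heights now [2 2 2 0], max=2
Drop 2: Z rot0 at col 0 lands with bottom-row=2; cleared 0 line(s) (total 0); column heights now [4 4 3 0], max=4
Drop 3: S rot2 at col 0 lands with bottom-row=4; cleared 0 line(s) (total 0); column heights now [5 6 6 0], max=6
Drop 4: Z rot0 at col 1 lands with bottom-row=6; cleared 0 line(s) (total 0); column heights now [5 8 8 7], max=8

Answer: 0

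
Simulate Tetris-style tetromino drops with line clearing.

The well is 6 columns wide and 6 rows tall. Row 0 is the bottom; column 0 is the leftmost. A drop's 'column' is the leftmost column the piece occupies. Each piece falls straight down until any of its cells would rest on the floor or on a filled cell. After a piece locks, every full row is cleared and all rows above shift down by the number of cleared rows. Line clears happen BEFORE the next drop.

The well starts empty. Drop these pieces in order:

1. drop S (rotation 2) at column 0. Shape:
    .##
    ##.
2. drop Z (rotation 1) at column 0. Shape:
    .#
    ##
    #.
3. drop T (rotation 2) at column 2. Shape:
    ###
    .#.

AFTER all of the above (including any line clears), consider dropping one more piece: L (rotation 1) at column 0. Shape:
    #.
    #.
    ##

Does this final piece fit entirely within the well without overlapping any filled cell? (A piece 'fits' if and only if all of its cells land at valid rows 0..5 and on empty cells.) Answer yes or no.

Drop 1: S rot2 at col 0 lands with bottom-row=0; cleared 0 line(s) (total 0); column heights now [1 2 2 0 0 0], max=2
Drop 2: Z rot1 at col 0 lands with bottom-row=1; cleared 0 line(s) (total 0); column heights now [3 4 2 0 0 0], max=4
Drop 3: T rot2 at col 2 lands with bottom-row=1; cleared 0 line(s) (total 0); column heights now [3 4 3 3 3 0], max=4
Test piece L rot1 at col 0 (width 2): heights before test = [3 4 3 3 3 0]; fits = False

Answer: no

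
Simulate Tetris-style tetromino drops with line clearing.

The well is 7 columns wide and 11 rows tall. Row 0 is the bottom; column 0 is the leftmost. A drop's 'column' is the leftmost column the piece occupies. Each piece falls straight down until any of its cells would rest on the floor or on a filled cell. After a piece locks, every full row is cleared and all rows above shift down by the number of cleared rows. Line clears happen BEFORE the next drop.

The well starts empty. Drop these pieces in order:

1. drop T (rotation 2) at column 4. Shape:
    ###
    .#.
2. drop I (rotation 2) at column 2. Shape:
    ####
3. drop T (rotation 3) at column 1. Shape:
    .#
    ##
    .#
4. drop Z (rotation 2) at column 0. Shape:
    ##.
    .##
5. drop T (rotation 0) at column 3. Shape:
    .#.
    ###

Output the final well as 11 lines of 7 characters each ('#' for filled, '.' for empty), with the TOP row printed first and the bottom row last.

Answer: .......
.......
.......
##.....
.##....
..#....
.##.#..
..####.
..####.
....###
.....#.

Derivation:
Drop 1: T rot2 at col 4 lands with bottom-row=0; cleared 0 line(s) (total 0); column heights now [0 0 0 0 2 2 2], max=2
Drop 2: I rot2 at col 2 lands with bottom-row=2; cleared 0 line(s) (total 0); column heights now [0 0 3 3 3 3 2], max=3
Drop 3: T rot3 at col 1 lands with bottom-row=3; cleared 0 line(s) (total 0); column heights now [0 5 6 3 3 3 2], max=6
Drop 4: Z rot2 at col 0 lands with bottom-row=6; cleared 0 line(s) (total 0); column heights now [8 8 7 3 3 3 2], max=8
Drop 5: T rot0 at col 3 lands with bottom-row=3; cleared 0 line(s) (total 0); column heights now [8 8 7 4 5 4 2], max=8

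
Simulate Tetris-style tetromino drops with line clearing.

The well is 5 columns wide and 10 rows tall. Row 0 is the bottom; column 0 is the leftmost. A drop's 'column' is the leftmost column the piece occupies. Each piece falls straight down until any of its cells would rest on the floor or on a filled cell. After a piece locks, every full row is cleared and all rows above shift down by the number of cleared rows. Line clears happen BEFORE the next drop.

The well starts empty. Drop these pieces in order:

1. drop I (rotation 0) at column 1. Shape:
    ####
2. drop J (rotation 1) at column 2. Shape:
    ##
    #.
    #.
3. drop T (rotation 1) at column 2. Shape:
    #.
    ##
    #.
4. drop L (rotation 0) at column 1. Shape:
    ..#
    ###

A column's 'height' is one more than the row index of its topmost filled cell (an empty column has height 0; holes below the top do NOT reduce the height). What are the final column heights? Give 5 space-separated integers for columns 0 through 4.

Drop 1: I rot0 at col 1 lands with bottom-row=0; cleared 0 line(s) (total 0); column heights now [0 1 1 1 1], max=1
Drop 2: J rot1 at col 2 lands with bottom-row=1; cleared 0 line(s) (total 0); column heights now [0 1 4 4 1], max=4
Drop 3: T rot1 at col 2 lands with bottom-row=4; cleared 0 line(s) (total 0); column heights now [0 1 7 6 1], max=7
Drop 4: L rot0 at col 1 lands with bottom-row=7; cleared 0 line(s) (total 0); column heights now [0 8 8 9 1], max=9

Answer: 0 8 8 9 1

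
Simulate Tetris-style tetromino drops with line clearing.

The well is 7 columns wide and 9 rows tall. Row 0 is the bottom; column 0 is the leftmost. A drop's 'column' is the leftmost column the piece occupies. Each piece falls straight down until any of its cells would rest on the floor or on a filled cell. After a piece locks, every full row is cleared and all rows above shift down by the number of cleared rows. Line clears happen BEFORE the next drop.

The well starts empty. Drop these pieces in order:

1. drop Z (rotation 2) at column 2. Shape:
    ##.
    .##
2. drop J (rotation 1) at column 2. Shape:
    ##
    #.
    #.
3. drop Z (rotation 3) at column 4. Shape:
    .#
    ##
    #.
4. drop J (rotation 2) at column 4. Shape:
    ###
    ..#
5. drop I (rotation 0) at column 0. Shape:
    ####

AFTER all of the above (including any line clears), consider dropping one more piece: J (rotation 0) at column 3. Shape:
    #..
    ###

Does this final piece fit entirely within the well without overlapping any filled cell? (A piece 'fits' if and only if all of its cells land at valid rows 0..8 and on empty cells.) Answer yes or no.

Drop 1: Z rot2 at col 2 lands with bottom-row=0; cleared 0 line(s) (total 0); column heights now [0 0 2 2 1 0 0], max=2
Drop 2: J rot1 at col 2 lands with bottom-row=2; cleared 0 line(s) (total 0); column heights now [0 0 5 5 1 0 0], max=5
Drop 3: Z rot3 at col 4 lands with bottom-row=1; cleared 0 line(s) (total 0); column heights now [0 0 5 5 3 4 0], max=5
Drop 4: J rot2 at col 4 lands with bottom-row=3; cleared 0 line(s) (total 0); column heights now [0 0 5 5 5 5 5], max=5
Drop 5: I rot0 at col 0 lands with bottom-row=5; cleared 0 line(s) (total 0); column heights now [6 6 6 6 5 5 5], max=6
Test piece J rot0 at col 3 (width 3): heights before test = [6 6 6 6 5 5 5]; fits = True

Answer: yes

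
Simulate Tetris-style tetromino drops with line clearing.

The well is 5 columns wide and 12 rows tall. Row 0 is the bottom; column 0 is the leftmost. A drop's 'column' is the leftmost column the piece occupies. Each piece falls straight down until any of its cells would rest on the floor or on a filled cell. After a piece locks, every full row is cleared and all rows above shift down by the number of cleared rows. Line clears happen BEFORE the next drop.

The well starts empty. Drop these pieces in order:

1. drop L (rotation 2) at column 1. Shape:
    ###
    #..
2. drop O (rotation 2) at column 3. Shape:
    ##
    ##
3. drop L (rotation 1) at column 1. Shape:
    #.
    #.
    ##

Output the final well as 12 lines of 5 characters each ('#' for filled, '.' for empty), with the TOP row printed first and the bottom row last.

Answer: .....
.....
.....
.....
.....
.....
.....
.#...
.#.##
.####
.###.
.#...

Derivation:
Drop 1: L rot2 at col 1 lands with bottom-row=0; cleared 0 line(s) (total 0); column heights now [0 2 2 2 0], max=2
Drop 2: O rot2 at col 3 lands with bottom-row=2; cleared 0 line(s) (total 0); column heights now [0 2 2 4 4], max=4
Drop 3: L rot1 at col 1 lands with bottom-row=2; cleared 0 line(s) (total 0); column heights now [0 5 3 4 4], max=5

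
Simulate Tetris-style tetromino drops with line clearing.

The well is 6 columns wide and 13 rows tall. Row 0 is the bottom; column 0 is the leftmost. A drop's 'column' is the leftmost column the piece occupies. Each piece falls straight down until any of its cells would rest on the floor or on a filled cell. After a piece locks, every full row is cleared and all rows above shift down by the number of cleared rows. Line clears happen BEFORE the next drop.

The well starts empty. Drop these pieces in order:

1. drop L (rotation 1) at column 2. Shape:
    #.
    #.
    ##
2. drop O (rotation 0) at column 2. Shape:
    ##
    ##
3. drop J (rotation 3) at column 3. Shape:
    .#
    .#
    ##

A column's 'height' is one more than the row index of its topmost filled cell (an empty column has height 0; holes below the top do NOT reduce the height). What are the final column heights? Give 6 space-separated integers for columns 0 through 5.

Drop 1: L rot1 at col 2 lands with bottom-row=0; cleared 0 line(s) (total 0); column heights now [0 0 3 1 0 0], max=3
Drop 2: O rot0 at col 2 lands with bottom-row=3; cleared 0 line(s) (total 0); column heights now [0 0 5 5 0 0], max=5
Drop 3: J rot3 at col 3 lands with bottom-row=5; cleared 0 line(s) (total 0); column heights now [0 0 5 6 8 0], max=8

Answer: 0 0 5 6 8 0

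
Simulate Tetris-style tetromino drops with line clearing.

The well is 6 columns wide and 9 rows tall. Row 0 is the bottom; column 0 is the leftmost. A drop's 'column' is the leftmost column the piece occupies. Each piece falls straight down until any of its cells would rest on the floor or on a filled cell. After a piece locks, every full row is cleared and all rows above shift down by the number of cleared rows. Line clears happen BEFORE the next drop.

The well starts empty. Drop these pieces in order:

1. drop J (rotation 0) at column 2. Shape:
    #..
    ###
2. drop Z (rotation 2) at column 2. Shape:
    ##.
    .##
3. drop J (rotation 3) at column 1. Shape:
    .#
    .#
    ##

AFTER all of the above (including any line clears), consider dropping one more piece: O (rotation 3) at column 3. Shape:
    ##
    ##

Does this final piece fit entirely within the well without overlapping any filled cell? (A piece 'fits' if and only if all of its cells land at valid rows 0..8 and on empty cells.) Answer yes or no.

Drop 1: J rot0 at col 2 lands with bottom-row=0; cleared 0 line(s) (total 0); column heights now [0 0 2 1 1 0], max=2
Drop 2: Z rot2 at col 2 lands with bottom-row=1; cleared 0 line(s) (total 0); column heights now [0 0 3 3 2 0], max=3
Drop 3: J rot3 at col 1 lands with bottom-row=3; cleared 0 line(s) (total 0); column heights now [0 4 6 3 2 0], max=6
Test piece O rot3 at col 3 (width 2): heights before test = [0 4 6 3 2 0]; fits = True

Answer: yes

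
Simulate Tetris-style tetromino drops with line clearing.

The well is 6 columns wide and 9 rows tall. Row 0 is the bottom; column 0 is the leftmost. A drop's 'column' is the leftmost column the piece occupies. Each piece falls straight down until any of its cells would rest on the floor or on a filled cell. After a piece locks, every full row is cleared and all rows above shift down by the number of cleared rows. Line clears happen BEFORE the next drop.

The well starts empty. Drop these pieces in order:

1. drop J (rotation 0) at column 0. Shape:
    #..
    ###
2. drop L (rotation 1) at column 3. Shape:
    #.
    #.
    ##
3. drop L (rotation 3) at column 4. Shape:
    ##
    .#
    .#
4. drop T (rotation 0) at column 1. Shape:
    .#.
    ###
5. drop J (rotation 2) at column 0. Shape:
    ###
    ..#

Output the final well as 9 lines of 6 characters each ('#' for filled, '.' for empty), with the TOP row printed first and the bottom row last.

Drop 1: J rot0 at col 0 lands with bottom-row=0; cleared 0 line(s) (total 0); column heights now [2 1 1 0 0 0], max=2
Drop 2: L rot1 at col 3 lands with bottom-row=0; cleared 0 line(s) (total 0); column heights now [2 1 1 3 1 0], max=3
Drop 3: L rot3 at col 4 lands with bottom-row=0; cleared 1 line(s) (total 1); column heights now [1 0 0 2 2 2], max=2
Drop 4: T rot0 at col 1 lands with bottom-row=2; cleared 0 line(s) (total 1); column heights now [1 3 4 3 2 2], max=4
Drop 5: J rot2 at col 0 lands with bottom-row=4; cleared 0 line(s) (total 1); column heights now [6 6 6 3 2 2], max=6

Answer: ......
......
......
###...
..#...
..#...
.###..
...###
#..#.#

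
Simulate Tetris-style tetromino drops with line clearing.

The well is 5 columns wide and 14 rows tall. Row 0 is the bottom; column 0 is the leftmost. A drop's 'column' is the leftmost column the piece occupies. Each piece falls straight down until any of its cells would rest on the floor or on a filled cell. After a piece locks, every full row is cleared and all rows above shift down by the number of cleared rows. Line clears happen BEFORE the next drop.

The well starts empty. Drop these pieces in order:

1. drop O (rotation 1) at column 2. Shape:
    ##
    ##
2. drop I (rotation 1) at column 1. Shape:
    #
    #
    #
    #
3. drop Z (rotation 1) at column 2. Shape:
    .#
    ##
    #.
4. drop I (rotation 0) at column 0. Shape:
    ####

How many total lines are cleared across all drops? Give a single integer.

Answer: 0

Derivation:
Drop 1: O rot1 at col 2 lands with bottom-row=0; cleared 0 line(s) (total 0); column heights now [0 0 2 2 0], max=2
Drop 2: I rot1 at col 1 lands with bottom-row=0; cleared 0 line(s) (total 0); column heights now [0 4 2 2 0], max=4
Drop 3: Z rot1 at col 2 lands with bottom-row=2; cleared 0 line(s) (total 0); column heights now [0 4 4 5 0], max=5
Drop 4: I rot0 at col 0 lands with bottom-row=5; cleared 0 line(s) (total 0); column heights now [6 6 6 6 0], max=6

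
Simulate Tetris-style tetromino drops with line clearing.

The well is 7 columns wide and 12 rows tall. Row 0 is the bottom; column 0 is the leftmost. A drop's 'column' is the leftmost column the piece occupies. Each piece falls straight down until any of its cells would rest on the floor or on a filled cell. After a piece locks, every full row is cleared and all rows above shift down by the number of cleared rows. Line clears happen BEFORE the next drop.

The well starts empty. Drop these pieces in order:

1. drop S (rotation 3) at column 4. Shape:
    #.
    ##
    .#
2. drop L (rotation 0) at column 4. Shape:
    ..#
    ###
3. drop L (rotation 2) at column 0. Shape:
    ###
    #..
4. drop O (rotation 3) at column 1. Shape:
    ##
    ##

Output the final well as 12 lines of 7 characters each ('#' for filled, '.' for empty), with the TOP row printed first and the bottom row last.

Answer: .......
.......
.......
.......
.......
.......
.......
......#
.##.###
.##.#..
###.##.
#....#.

Derivation:
Drop 1: S rot3 at col 4 lands with bottom-row=0; cleared 0 line(s) (total 0); column heights now [0 0 0 0 3 2 0], max=3
Drop 2: L rot0 at col 4 lands with bottom-row=3; cleared 0 line(s) (total 0); column heights now [0 0 0 0 4 4 5], max=5
Drop 3: L rot2 at col 0 lands with bottom-row=0; cleared 0 line(s) (total 0); column heights now [2 2 2 0 4 4 5], max=5
Drop 4: O rot3 at col 1 lands with bottom-row=2; cleared 0 line(s) (total 0); column heights now [2 4 4 0 4 4 5], max=5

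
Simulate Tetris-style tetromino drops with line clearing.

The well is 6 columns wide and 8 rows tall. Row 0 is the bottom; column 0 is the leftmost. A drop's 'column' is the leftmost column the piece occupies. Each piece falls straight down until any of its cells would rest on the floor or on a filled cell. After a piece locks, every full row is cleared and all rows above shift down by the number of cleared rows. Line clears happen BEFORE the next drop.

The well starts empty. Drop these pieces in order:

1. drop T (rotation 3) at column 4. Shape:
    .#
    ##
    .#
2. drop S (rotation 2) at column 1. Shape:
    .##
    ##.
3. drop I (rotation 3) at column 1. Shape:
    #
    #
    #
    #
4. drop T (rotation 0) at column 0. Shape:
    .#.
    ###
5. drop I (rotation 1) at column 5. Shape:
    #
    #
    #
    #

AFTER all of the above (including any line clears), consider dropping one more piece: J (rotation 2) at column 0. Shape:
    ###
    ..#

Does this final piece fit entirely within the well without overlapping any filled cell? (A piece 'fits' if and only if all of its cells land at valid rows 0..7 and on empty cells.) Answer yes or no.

Drop 1: T rot3 at col 4 lands with bottom-row=0; cleared 0 line(s) (total 0); column heights now [0 0 0 0 2 3], max=3
Drop 2: S rot2 at col 1 lands with bottom-row=0; cleared 0 line(s) (total 0); column heights now [0 1 2 2 2 3], max=3
Drop 3: I rot3 at col 1 lands with bottom-row=1; cleared 0 line(s) (total 0); column heights now [0 5 2 2 2 3], max=5
Drop 4: T rot0 at col 0 lands with bottom-row=5; cleared 0 line(s) (total 0); column heights now [6 7 6 2 2 3], max=7
Drop 5: I rot1 at col 5 lands with bottom-row=3; cleared 0 line(s) (total 0); column heights now [6 7 6 2 2 7], max=7
Test piece J rot2 at col 0 (width 3): heights before test = [6 7 6 2 2 7]; fits = True

Answer: yes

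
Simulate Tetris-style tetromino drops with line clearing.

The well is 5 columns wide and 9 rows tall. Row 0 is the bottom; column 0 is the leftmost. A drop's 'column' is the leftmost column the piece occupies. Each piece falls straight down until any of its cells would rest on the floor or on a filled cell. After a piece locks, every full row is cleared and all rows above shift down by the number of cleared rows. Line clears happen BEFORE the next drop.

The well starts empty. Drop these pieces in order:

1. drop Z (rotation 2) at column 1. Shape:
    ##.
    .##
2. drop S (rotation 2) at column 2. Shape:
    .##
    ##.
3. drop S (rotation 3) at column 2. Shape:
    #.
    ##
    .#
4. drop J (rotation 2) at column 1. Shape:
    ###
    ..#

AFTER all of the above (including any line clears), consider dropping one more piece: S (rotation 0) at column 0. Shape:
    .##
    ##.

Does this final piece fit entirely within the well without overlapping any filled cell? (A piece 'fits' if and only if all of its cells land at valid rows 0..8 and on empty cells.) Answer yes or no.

Answer: no

Derivation:
Drop 1: Z rot2 at col 1 lands with bottom-row=0; cleared 0 line(s) (total 0); column heights now [0 2 2 1 0], max=2
Drop 2: S rot2 at col 2 lands with bottom-row=2; cleared 0 line(s) (total 0); column heights now [0 2 3 4 4], max=4
Drop 3: S rot3 at col 2 lands with bottom-row=4; cleared 0 line(s) (total 0); column heights now [0 2 7 6 4], max=7
Drop 4: J rot2 at col 1 lands with bottom-row=6; cleared 0 line(s) (total 0); column heights now [0 8 8 8 4], max=8
Test piece S rot0 at col 0 (width 3): heights before test = [0 8 8 8 4]; fits = False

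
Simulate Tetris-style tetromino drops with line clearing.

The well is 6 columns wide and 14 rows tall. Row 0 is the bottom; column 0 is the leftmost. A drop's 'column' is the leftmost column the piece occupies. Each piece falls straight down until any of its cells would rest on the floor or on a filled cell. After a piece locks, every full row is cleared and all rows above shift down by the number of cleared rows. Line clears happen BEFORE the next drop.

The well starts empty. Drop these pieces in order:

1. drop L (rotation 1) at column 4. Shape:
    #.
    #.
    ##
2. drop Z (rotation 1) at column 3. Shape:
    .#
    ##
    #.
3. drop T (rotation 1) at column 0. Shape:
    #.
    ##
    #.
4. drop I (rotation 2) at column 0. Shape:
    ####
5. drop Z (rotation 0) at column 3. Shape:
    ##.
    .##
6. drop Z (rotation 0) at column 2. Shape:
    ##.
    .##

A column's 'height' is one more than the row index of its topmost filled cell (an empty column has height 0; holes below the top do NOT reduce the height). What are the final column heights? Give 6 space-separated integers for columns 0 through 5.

Drop 1: L rot1 at col 4 lands with bottom-row=0; cleared 0 line(s) (total 0); column heights now [0 0 0 0 3 1], max=3
Drop 2: Z rot1 at col 3 lands with bottom-row=2; cleared 0 line(s) (total 0); column heights now [0 0 0 4 5 1], max=5
Drop 3: T rot1 at col 0 lands with bottom-row=0; cleared 0 line(s) (total 0); column heights now [3 2 0 4 5 1], max=5
Drop 4: I rot2 at col 0 lands with bottom-row=4; cleared 0 line(s) (total 0); column heights now [5 5 5 5 5 1], max=5
Drop 5: Z rot0 at col 3 lands with bottom-row=5; cleared 0 line(s) (total 0); column heights now [5 5 5 7 7 6], max=7
Drop 6: Z rot0 at col 2 lands with bottom-row=7; cleared 0 line(s) (total 0); column heights now [5 5 9 9 8 6], max=9

Answer: 5 5 9 9 8 6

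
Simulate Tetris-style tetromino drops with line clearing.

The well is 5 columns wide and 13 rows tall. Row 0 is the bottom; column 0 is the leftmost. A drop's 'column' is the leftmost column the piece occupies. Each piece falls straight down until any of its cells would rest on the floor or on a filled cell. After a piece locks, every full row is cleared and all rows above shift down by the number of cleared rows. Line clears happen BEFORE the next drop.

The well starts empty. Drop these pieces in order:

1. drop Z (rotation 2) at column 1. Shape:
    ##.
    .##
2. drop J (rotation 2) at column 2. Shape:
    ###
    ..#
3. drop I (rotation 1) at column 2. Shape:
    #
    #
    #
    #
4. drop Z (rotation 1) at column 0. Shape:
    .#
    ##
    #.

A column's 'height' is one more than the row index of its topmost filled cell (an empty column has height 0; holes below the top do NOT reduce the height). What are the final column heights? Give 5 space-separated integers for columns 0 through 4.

Answer: 2 3 6 1 2

Derivation:
Drop 1: Z rot2 at col 1 lands with bottom-row=0; cleared 0 line(s) (total 0); column heights now [0 2 2 1 0], max=2
Drop 2: J rot2 at col 2 lands with bottom-row=1; cleared 0 line(s) (total 0); column heights now [0 2 3 3 3], max=3
Drop 3: I rot1 at col 2 lands with bottom-row=3; cleared 0 line(s) (total 0); column heights now [0 2 7 3 3], max=7
Drop 4: Z rot1 at col 0 lands with bottom-row=1; cleared 1 line(s) (total 1); column heights now [2 3 6 1 2], max=6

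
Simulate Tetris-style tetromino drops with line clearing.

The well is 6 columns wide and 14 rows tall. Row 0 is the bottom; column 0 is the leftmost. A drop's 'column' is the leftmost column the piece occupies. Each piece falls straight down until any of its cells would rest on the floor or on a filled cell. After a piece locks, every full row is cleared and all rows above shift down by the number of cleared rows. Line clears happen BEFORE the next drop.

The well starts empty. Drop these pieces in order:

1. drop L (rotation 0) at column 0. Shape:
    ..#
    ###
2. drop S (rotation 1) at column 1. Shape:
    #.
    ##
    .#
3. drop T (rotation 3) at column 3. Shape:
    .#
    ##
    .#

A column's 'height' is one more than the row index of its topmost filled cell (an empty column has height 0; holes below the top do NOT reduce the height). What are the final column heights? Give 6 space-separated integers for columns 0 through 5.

Answer: 1 5 4 2 3 0

Derivation:
Drop 1: L rot0 at col 0 lands with bottom-row=0; cleared 0 line(s) (total 0); column heights now [1 1 2 0 0 0], max=2
Drop 2: S rot1 at col 1 lands with bottom-row=2; cleared 0 line(s) (total 0); column heights now [1 5 4 0 0 0], max=5
Drop 3: T rot3 at col 3 lands with bottom-row=0; cleared 0 line(s) (total 0); column heights now [1 5 4 2 3 0], max=5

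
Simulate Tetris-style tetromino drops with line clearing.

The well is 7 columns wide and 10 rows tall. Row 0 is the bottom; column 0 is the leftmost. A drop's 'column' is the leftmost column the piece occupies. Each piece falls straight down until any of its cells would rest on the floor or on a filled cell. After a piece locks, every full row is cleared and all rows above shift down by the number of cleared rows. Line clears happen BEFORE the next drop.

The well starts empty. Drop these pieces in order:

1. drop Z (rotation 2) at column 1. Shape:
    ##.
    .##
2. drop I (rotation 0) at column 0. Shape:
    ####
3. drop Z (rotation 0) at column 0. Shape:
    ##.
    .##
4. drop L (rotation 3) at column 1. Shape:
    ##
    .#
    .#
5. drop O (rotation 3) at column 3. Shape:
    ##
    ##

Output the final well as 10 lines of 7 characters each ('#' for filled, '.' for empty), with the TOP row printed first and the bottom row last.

Answer: .......
.......
.......
.##....
..#....
#####..
.####..
####...
.##....
..##...

Derivation:
Drop 1: Z rot2 at col 1 lands with bottom-row=0; cleared 0 line(s) (total 0); column heights now [0 2 2 1 0 0 0], max=2
Drop 2: I rot0 at col 0 lands with bottom-row=2; cleared 0 line(s) (total 0); column heights now [3 3 3 3 0 0 0], max=3
Drop 3: Z rot0 at col 0 lands with bottom-row=3; cleared 0 line(s) (total 0); column heights now [5 5 4 3 0 0 0], max=5
Drop 4: L rot3 at col 1 lands with bottom-row=4; cleared 0 line(s) (total 0); column heights now [5 7 7 3 0 0 0], max=7
Drop 5: O rot3 at col 3 lands with bottom-row=3; cleared 0 line(s) (total 0); column heights now [5 7 7 5 5 0 0], max=7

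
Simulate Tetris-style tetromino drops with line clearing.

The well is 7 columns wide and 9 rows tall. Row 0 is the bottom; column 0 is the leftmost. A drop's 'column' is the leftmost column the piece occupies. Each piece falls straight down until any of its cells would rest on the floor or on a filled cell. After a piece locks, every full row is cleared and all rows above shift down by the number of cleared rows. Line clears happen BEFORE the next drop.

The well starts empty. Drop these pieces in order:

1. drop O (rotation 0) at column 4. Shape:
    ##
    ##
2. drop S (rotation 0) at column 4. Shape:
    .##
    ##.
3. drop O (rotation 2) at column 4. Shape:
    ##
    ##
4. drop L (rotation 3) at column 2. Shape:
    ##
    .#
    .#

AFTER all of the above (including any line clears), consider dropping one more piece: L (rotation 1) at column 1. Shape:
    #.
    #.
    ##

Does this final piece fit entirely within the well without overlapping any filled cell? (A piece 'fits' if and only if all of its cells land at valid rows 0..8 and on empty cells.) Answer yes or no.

Drop 1: O rot0 at col 4 lands with bottom-row=0; cleared 0 line(s) (total 0); column heights now [0 0 0 0 2 2 0], max=2
Drop 2: S rot0 at col 4 lands with bottom-row=2; cleared 0 line(s) (total 0); column heights now [0 0 0 0 3 4 4], max=4
Drop 3: O rot2 at col 4 lands with bottom-row=4; cleared 0 line(s) (total 0); column heights now [0 0 0 0 6 6 4], max=6
Drop 4: L rot3 at col 2 lands with bottom-row=0; cleared 0 line(s) (total 0); column heights now [0 0 3 3 6 6 4], max=6
Test piece L rot1 at col 1 (width 2): heights before test = [0 0 3 3 6 6 4]; fits = True

Answer: yes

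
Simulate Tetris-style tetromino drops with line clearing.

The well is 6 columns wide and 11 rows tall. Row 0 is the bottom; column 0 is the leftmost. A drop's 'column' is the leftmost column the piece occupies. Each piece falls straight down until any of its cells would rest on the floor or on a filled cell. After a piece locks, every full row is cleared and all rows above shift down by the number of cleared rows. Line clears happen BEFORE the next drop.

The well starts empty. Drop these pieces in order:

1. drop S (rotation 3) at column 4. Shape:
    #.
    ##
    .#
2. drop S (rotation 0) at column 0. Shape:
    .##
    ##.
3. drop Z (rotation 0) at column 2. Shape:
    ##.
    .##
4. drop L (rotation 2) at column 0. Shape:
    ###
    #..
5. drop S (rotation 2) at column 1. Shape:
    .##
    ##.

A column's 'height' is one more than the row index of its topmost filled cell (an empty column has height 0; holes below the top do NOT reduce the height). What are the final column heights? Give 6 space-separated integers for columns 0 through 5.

Answer: 6 7 8 8 4 2

Derivation:
Drop 1: S rot3 at col 4 lands with bottom-row=0; cleared 0 line(s) (total 0); column heights now [0 0 0 0 3 2], max=3
Drop 2: S rot0 at col 0 lands with bottom-row=0; cleared 0 line(s) (total 0); column heights now [1 2 2 0 3 2], max=3
Drop 3: Z rot0 at col 2 lands with bottom-row=3; cleared 0 line(s) (total 0); column heights now [1 2 5 5 4 2], max=5
Drop 4: L rot2 at col 0 lands with bottom-row=4; cleared 0 line(s) (total 0); column heights now [6 6 6 5 4 2], max=6
Drop 5: S rot2 at col 1 lands with bottom-row=6; cleared 0 line(s) (total 0); column heights now [6 7 8 8 4 2], max=8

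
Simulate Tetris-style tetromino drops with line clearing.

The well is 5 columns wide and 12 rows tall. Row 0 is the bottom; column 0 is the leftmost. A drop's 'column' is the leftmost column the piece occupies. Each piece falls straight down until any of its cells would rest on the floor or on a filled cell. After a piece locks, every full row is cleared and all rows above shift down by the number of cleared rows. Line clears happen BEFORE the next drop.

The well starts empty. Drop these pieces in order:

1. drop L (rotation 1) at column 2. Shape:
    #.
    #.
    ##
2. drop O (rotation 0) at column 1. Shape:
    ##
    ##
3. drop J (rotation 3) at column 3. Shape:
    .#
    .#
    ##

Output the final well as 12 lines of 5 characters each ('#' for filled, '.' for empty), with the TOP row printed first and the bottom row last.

Answer: .....
.....
.....
.....
.....
.....
.....
.##..
.##.#
..#.#
..###
..##.

Derivation:
Drop 1: L rot1 at col 2 lands with bottom-row=0; cleared 0 line(s) (total 0); column heights now [0 0 3 1 0], max=3
Drop 2: O rot0 at col 1 lands with bottom-row=3; cleared 0 line(s) (total 0); column heights now [0 5 5 1 0], max=5
Drop 3: J rot3 at col 3 lands with bottom-row=1; cleared 0 line(s) (total 0); column heights now [0 5 5 2 4], max=5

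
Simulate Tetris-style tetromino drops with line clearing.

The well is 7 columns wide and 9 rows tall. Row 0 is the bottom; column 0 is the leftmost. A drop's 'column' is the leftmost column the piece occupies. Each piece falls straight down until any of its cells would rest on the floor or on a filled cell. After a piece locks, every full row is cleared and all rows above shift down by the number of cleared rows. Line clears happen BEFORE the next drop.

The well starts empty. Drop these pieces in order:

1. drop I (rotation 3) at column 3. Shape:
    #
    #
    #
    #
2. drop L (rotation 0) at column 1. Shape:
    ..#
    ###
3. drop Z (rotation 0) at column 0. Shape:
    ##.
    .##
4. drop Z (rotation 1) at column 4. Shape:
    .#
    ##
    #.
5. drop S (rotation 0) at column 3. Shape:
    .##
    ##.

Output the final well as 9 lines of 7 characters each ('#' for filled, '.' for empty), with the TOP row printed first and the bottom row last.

Answer: .......
....##.
##.##..
.###...
.###...
...#...
...#.#.
...###.
...##..

Derivation:
Drop 1: I rot3 at col 3 lands with bottom-row=0; cleared 0 line(s) (total 0); column heights now [0 0 0 4 0 0 0], max=4
Drop 2: L rot0 at col 1 lands with bottom-row=4; cleared 0 line(s) (total 0); column heights now [0 5 5 6 0 0 0], max=6
Drop 3: Z rot0 at col 0 lands with bottom-row=5; cleared 0 line(s) (total 0); column heights now [7 7 6 6 0 0 0], max=7
Drop 4: Z rot1 at col 4 lands with bottom-row=0; cleared 0 line(s) (total 0); column heights now [7 7 6 6 2 3 0], max=7
Drop 5: S rot0 at col 3 lands with bottom-row=6; cleared 0 line(s) (total 0); column heights now [7 7 6 7 8 8 0], max=8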